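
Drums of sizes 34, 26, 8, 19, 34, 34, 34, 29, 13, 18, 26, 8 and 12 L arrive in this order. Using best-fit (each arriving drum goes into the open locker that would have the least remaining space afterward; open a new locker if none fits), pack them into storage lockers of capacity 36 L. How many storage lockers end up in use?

9

  34 → locker 1 (new)  [load 34/36]
  26 → locker 2 (new)  [load 26/36]
  8 → locker 2  [load 34/36]
  19 → locker 3 (new)  [load 19/36]
  34 → locker 4 (new)  [load 34/36]
  34 → locker 5 (new)  [load 34/36]
  34 → locker 6 (new)  [load 34/36]
  29 → locker 7 (new)  [load 29/36]
  13 → locker 3  [load 32/36]
  18 → locker 8 (new)  [load 18/36]
  26 → locker 9 (new)  [load 26/36]
  8 → locker 9  [load 34/36]
  12 → locker 8  [load 30/36]
9 storage lockers opened.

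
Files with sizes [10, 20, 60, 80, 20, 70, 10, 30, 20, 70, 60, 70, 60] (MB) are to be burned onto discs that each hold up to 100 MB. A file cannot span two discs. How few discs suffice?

Total = 80 + 70 + 70 + 70 + 60 + 60 + 60 + 30 + 20 + 20 + 20 + 10 + 10 = 580 MB.
Lower bound: ⌈580/100⌉ = 6 discs.
Also, 7 files each exceed 50 MB, and no two of those can share a disc, so at least 7 discs are needed.
A packing using 7 discs:
  disc 1: 80 + 20 = 100
  disc 2: 70 + 30 = 100
  disc 3: 70 + 20 + 10 = 100
  disc 4: 70 + 20 + 10 = 100
  disc 5: 60 = 60
  disc 6: 60 = 60
  disc 7: 60 = 60
This matches the lower bound, so 7 is optimal.

7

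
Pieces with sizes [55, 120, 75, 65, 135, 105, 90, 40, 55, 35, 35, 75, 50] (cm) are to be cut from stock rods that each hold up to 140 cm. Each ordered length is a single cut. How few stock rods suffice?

7

Total = 135 + 120 + 105 + 90 + 75 + 75 + 65 + 55 + 55 + 50 + 40 + 35 + 35 = 935 cm.
Lower bound: ⌈935/140⌉ = 7 stock rods.
A packing using 7 stock rods:
  stock rod 1: 135 = 135
  stock rod 2: 120 = 120
  stock rod 3: 105 + 35 = 140
  stock rod 4: 90 + 50 = 140
  stock rod 5: 75 + 65 = 140
  stock rod 6: 75 + 55 = 130
  stock rod 7: 55 + 40 + 35 = 130
This matches the lower bound, so 7 is optimal.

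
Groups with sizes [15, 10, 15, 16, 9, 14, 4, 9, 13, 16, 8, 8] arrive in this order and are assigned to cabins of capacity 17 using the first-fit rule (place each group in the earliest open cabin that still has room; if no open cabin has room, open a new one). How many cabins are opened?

9

  15 → cabin 1 (new)  [load 15/17]
  10 → cabin 2 (new)  [load 10/17]
  15 → cabin 3 (new)  [load 15/17]
  16 → cabin 4 (new)  [load 16/17]
  9 → cabin 5 (new)  [load 9/17]
  14 → cabin 6 (new)  [load 14/17]
  4 → cabin 2  [load 14/17]
  9 → cabin 7 (new)  [load 9/17]
  13 → cabin 8 (new)  [load 13/17]
  16 → cabin 9 (new)  [load 16/17]
  8 → cabin 5  [load 17/17]
  8 → cabin 7  [load 17/17]
9 cabins opened.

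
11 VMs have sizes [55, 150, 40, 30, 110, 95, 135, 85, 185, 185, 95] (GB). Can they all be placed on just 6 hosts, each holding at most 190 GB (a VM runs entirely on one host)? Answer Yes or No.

Total = 1165 GB; ⌈1165/190⌉ = 7.
At least 7 hosts are required, but only 6 are allowed.

No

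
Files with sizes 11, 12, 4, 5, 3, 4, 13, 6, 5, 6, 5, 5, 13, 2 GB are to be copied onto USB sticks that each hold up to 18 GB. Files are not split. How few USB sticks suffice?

6

Total = 13 + 13 + 12 + 11 + 6 + 6 + 5 + 5 + 5 + 5 + 4 + 4 + 3 + 2 = 94 GB.
Lower bound: ⌈94/18⌉ = 6 USB sticks.
A packing using 6 USB sticks:
  USB stick 1: 13 + 5 = 18
  USB stick 2: 13 + 5 = 18
  USB stick 3: 12 + 6 = 18
  USB stick 4: 11 + 6 = 17
  USB stick 5: 5 + 5 + 4 + 4 = 18
  USB stick 6: 3 + 2 = 5
This matches the lower bound, so 6 is optimal.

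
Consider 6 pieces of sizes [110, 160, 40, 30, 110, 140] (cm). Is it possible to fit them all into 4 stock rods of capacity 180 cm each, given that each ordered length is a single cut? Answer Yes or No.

A valid assignment using 4 stock rods:
  stock rod 1: 160 = 160
  stock rod 2: 140 + 40 = 180
  stock rod 3: 110 + 30 = 140
  stock rod 4: 110 = 110
Every load is within 180 cm, so 4 stock rods suffice.

Yes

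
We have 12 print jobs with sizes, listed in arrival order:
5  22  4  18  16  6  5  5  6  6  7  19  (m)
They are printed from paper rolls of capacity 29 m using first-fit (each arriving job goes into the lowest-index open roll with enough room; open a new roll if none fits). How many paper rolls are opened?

  5 → roll 1 (new)  [load 5/29]
  22 → roll 1  [load 27/29]
  4 → roll 2 (new)  [load 4/29]
  18 → roll 2  [load 22/29]
  16 → roll 3 (new)  [load 16/29]
  6 → roll 2  [load 28/29]
  5 → roll 3  [load 21/29]
  5 → roll 3  [load 26/29]
  6 → roll 4 (new)  [load 6/29]
  6 → roll 4  [load 12/29]
  7 → roll 4  [load 19/29]
  19 → roll 5 (new)  [load 19/29]
5 paper rolls opened.

5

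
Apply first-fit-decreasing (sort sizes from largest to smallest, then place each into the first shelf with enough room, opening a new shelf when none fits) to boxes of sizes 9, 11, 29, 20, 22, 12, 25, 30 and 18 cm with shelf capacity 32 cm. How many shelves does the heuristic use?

6

Sorted descending: 30, 29, 25, 22, 20, 18, 12, 11, 9.
  30 → shelf 1 (new)  [load 30/32]
  29 → shelf 2 (new)  [load 29/32]
  25 → shelf 3 (new)  [load 25/32]
  22 → shelf 4 (new)  [load 22/32]
  20 → shelf 5 (new)  [load 20/32]
  18 → shelf 6 (new)  [load 18/32]
  12 → shelf 5  [load 32/32]
  11 → shelf 6  [load 29/32]
  9 → shelf 4  [load 31/32]
6 shelves opened.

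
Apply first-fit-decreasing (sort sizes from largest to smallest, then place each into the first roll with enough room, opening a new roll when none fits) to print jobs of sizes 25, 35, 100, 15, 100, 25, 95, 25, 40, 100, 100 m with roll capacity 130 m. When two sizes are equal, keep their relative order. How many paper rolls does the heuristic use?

Sorted descending: 100, 100, 100, 100, 95, 40, 35, 25, 25, 25, 15.
  100 → roll 1 (new)  [load 100/130]
  100 → roll 2 (new)  [load 100/130]
  100 → roll 3 (new)  [load 100/130]
  100 → roll 4 (new)  [load 100/130]
  95 → roll 5 (new)  [load 95/130]
  40 → roll 6 (new)  [load 40/130]
  35 → roll 5  [load 130/130]
  25 → roll 1  [load 125/130]
  25 → roll 2  [load 125/130]
  25 → roll 3  [load 125/130]
  15 → roll 4  [load 115/130]
6 paper rolls opened.

6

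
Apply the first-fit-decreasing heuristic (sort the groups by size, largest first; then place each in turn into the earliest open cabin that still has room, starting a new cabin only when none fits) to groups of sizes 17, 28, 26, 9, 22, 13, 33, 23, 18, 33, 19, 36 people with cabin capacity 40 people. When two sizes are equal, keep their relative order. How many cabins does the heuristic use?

8

Sorted descending: 36, 33, 33, 28, 26, 23, 22, 19, 18, 17, 13, 9.
  36 → cabin 1 (new)  [load 36/40]
  33 → cabin 2 (new)  [load 33/40]
  33 → cabin 3 (new)  [load 33/40]
  28 → cabin 4 (new)  [load 28/40]
  26 → cabin 5 (new)  [load 26/40]
  23 → cabin 6 (new)  [load 23/40]
  22 → cabin 7 (new)  [load 22/40]
  19 → cabin 8 (new)  [load 19/40]
  18 → cabin 7  [load 40/40]
  17 → cabin 6  [load 40/40]
  13 → cabin 5  [load 39/40]
  9 → cabin 4  [load 37/40]
8 cabins opened.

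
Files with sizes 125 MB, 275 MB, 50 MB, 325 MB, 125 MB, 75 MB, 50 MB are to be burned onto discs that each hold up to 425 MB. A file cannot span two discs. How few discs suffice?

Total = 325 + 275 + 125 + 125 + 75 + 50 + 50 = 1025 MB.
Lower bound: ⌈1025/425⌉ = 3 discs.
A packing using 3 discs:
  disc 1: 325 + 75 = 400
  disc 2: 275 + 125 = 400
  disc 3: 125 + 50 + 50 = 225
This matches the lower bound, so 3 is optimal.

3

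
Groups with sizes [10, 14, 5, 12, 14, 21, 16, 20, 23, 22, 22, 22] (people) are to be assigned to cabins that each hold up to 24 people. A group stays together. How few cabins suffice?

10

Total = 23 + 22 + 22 + 22 + 21 + 20 + 16 + 14 + 14 + 12 + 10 + 5 = 201 people.
Lower bound: ⌈201/24⌉ = 9 cabins.
A packing using 10 cabins:
  cabin 1: 23 = 23
  cabin 2: 22 = 22
  cabin 3: 22 = 22
  cabin 4: 22 = 22
  cabin 5: 21 = 21
  cabin 6: 20 = 20
  cabin 7: 16 + 5 = 21
  cabin 8: 14 + 10 = 24
  cabin 9: 14 = 14
  cabin 10: 12 = 12
No arrangement into 9 cabins stays within capacity, so 10 is optimal.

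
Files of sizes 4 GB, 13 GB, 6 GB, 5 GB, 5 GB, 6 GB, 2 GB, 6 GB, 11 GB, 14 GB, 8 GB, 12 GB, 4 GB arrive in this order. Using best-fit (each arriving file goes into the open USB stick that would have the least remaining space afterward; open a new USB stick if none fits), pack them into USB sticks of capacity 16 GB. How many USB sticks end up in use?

7

  4 → USB stick 1 (new)  [load 4/16]
  13 → USB stick 2 (new)  [load 13/16]
  6 → USB stick 1  [load 10/16]
  5 → USB stick 1  [load 15/16]
  5 → USB stick 3 (new)  [load 5/16]
  6 → USB stick 3  [load 11/16]
  2 → USB stick 2  [load 15/16]
  6 → USB stick 4 (new)  [load 6/16]
  11 → USB stick 5 (new)  [load 11/16]
  14 → USB stick 6 (new)  [load 14/16]
  8 → USB stick 4  [load 14/16]
  12 → USB stick 7 (new)  [load 12/16]
  4 → USB stick 7  [load 16/16]
7 USB sticks opened.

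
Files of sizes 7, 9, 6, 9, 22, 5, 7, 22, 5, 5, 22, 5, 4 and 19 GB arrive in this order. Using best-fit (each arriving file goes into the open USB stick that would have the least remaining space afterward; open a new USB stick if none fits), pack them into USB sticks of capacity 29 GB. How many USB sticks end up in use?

  7 → USB stick 1 (new)  [load 7/29]
  9 → USB stick 1  [load 16/29]
  6 → USB stick 1  [load 22/29]
  9 → USB stick 2 (new)  [load 9/29]
  22 → USB stick 3 (new)  [load 22/29]
  5 → USB stick 1  [load 27/29]
  7 → USB stick 3  [load 29/29]
  22 → USB stick 4 (new)  [load 22/29]
  5 → USB stick 4  [load 27/29]
  5 → USB stick 2  [load 14/29]
  22 → USB stick 5 (new)  [load 22/29]
  5 → USB stick 5  [load 27/29]
  4 → USB stick 2  [load 18/29]
  19 → USB stick 6 (new)  [load 19/29]
6 USB sticks opened.

6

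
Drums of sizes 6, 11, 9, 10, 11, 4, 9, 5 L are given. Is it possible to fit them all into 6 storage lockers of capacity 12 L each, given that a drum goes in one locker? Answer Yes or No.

No

Total = 65 L; ⌈65/12⌉ = 6.
The bound of 6 does not rule out 6, but exhaustive search shows no assignment into 6 storage lockers of capacity 12 L exists — the minimum is 7.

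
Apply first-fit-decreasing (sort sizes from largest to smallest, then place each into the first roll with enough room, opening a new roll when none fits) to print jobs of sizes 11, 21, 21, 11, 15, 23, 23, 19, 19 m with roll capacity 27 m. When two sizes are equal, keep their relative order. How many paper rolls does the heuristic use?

Sorted descending: 23, 23, 21, 21, 19, 19, 15, 11, 11.
  23 → roll 1 (new)  [load 23/27]
  23 → roll 2 (new)  [load 23/27]
  21 → roll 3 (new)  [load 21/27]
  21 → roll 4 (new)  [load 21/27]
  19 → roll 5 (new)  [load 19/27]
  19 → roll 6 (new)  [load 19/27]
  15 → roll 7 (new)  [load 15/27]
  11 → roll 7  [load 26/27]
  11 → roll 8 (new)  [load 11/27]
8 paper rolls opened.

8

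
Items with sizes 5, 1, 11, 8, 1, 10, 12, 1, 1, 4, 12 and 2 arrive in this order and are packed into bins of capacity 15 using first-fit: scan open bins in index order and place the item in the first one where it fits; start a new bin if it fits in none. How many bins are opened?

5

  5 → bin 1 (new)  [load 5/15]
  1 → bin 1  [load 6/15]
  11 → bin 2 (new)  [load 11/15]
  8 → bin 1  [load 14/15]
  1 → bin 1  [load 15/15]
  10 → bin 3 (new)  [load 10/15]
  12 → bin 4 (new)  [load 12/15]
  1 → bin 2  [load 12/15]
  1 → bin 2  [load 13/15]
  4 → bin 3  [load 14/15]
  12 → bin 5 (new)  [load 12/15]
  2 → bin 2  [load 15/15]
5 bins opened.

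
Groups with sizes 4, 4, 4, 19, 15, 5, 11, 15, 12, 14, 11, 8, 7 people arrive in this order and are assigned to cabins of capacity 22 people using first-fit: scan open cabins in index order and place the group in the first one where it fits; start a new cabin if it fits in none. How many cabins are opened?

  4 → cabin 1 (new)  [load 4/22]
  4 → cabin 1  [load 8/22]
  4 → cabin 1  [load 12/22]
  19 → cabin 2 (new)  [load 19/22]
  15 → cabin 3 (new)  [load 15/22]
  5 → cabin 1  [load 17/22]
  11 → cabin 4 (new)  [load 11/22]
  15 → cabin 5 (new)  [load 15/22]
  12 → cabin 6 (new)  [load 12/22]
  14 → cabin 7 (new)  [load 14/22]
  11 → cabin 4  [load 22/22]
  8 → cabin 6  [load 20/22]
  7 → cabin 3  [load 22/22]
7 cabins opened.

7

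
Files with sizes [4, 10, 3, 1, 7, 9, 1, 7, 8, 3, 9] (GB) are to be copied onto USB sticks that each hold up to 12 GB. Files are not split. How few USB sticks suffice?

Total = 10 + 9 + 9 + 8 + 7 + 7 + 4 + 3 + 3 + 1 + 1 = 62 GB.
Lower bound: ⌈62/12⌉ = 6 USB sticks.
A packing using 6 USB sticks:
  USB stick 1: 10 + 1 + 1 = 12
  USB stick 2: 9 + 3 = 12
  USB stick 3: 9 + 3 = 12
  USB stick 4: 8 + 4 = 12
  USB stick 5: 7 = 7
  USB stick 6: 7 = 7
This matches the lower bound, so 6 is optimal.

6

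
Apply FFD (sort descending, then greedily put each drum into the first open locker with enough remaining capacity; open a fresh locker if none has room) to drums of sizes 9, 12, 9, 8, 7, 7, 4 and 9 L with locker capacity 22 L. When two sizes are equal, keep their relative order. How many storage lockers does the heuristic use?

3

Sorted descending: 12, 9, 9, 9, 8, 7, 7, 4.
  12 → locker 1 (new)  [load 12/22]
  9 → locker 1  [load 21/22]
  9 → locker 2 (new)  [load 9/22]
  9 → locker 2  [load 18/22]
  8 → locker 3 (new)  [load 8/22]
  7 → locker 3  [load 15/22]
  7 → locker 3  [load 22/22]
  4 → locker 2  [load 22/22]
3 storage lockers opened.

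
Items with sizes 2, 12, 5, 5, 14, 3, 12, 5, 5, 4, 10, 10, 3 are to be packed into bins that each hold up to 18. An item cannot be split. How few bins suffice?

Total = 14 + 12 + 12 + 10 + 10 + 5 + 5 + 5 + 5 + 4 + 3 + 3 + 2 = 90.
Lower bound: ⌈90/18⌉ = 5 bins.
A packing using 6 bins:
  bin 1: 14 + 4 = 18
  bin 2: 12 + 5 = 17
  bin 3: 12 + 5 = 17
  bin 4: 10 + 5 + 3 = 18
  bin 5: 10 + 5 + 3 = 18
  bin 6: 2 = 2
No arrangement into 5 bins stays within capacity, so 6 is optimal.

6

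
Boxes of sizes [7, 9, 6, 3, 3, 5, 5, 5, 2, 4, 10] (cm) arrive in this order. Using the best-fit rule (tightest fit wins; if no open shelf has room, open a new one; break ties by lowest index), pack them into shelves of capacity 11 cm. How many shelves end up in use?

6

  7 → shelf 1 (new)  [load 7/11]
  9 → shelf 2 (new)  [load 9/11]
  6 → shelf 3 (new)  [load 6/11]
  3 → shelf 1  [load 10/11]
  3 → shelf 3  [load 9/11]
  5 → shelf 4 (new)  [load 5/11]
  5 → shelf 4  [load 10/11]
  5 → shelf 5 (new)  [load 5/11]
  2 → shelf 2  [load 11/11]
  4 → shelf 5  [load 9/11]
  10 → shelf 6 (new)  [load 10/11]
6 shelves opened.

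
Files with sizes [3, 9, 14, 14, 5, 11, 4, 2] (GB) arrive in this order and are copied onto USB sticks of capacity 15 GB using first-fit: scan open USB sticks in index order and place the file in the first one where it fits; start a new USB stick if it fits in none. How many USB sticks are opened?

5

  3 → USB stick 1 (new)  [load 3/15]
  9 → USB stick 1  [load 12/15]
  14 → USB stick 2 (new)  [load 14/15]
  14 → USB stick 3 (new)  [load 14/15]
  5 → USB stick 4 (new)  [load 5/15]
  11 → USB stick 5 (new)  [load 11/15]
  4 → USB stick 4  [load 9/15]
  2 → USB stick 1  [load 14/15]
5 USB sticks opened.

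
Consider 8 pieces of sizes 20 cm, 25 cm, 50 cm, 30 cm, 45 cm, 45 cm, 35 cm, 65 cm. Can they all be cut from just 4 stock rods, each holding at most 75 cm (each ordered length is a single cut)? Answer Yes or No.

Total = 315 cm; ⌈315/75⌉ = 5.
At least 5 stock rods are required, but only 4 are allowed.

No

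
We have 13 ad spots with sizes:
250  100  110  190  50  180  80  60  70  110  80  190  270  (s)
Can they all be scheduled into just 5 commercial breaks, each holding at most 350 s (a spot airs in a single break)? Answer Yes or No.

A valid assignment using 5 commercial breaks:
  break 1: 270 + 80 = 350
  break 2: 250 + 100 = 350
  break 3: 190 + 110 + 50 = 350
  break 4: 190 + 80 + 70 = 340
  break 5: 180 + 110 + 60 = 350
Every load is within 350 s, so 5 commercial breaks suffice.

Yes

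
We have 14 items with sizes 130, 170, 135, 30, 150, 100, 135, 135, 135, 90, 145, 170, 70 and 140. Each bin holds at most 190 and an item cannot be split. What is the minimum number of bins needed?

Total = 170 + 170 + 150 + 145 + 140 + 135 + 135 + 135 + 135 + 130 + 100 + 90 + 70 + 30 = 1735.
Lower bound: ⌈1735/190⌉ = 10 bins.
Also, 11 items each exceed 95, and no two of those can share a bin, so at least 11 bins are needed.
A packing using 12 bins:
  bin 1: 170 = 170
  bin 2: 170 = 170
  bin 3: 150 + 30 = 180
  bin 4: 145 = 145
  bin 5: 140 = 140
  bin 6: 135 = 135
  bin 7: 135 = 135
  bin 8: 135 = 135
  bin 9: 135 = 135
  bin 10: 130 = 130
  bin 11: 100 + 90 = 190
  bin 12: 70 = 70
No arrangement into 11 bins stays within capacity, so 12 is optimal.

12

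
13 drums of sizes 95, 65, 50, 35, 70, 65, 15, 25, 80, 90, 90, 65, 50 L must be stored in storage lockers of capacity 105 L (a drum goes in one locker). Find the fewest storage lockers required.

Total = 95 + 90 + 90 + 80 + 70 + 65 + 65 + 65 + 50 + 50 + 35 + 25 + 15 = 795 L.
Lower bound: ⌈795/105⌉ = 8 storage lockers.
A packing using 9 storage lockers:
  locker 1: 95 = 95
  locker 2: 90 + 15 = 105
  locker 3: 90 = 90
  locker 4: 80 + 25 = 105
  locker 5: 70 + 35 = 105
  locker 6: 65 = 65
  locker 7: 65 = 65
  locker 8: 65 = 65
  locker 9: 50 + 50 = 100
No arrangement into 8 storage lockers stays within capacity, so 9 is optimal.

9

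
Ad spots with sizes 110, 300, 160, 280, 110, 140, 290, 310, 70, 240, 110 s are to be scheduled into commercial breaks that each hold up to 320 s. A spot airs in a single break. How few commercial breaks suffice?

8

Total = 310 + 300 + 290 + 280 + 240 + 160 + 140 + 110 + 110 + 110 + 70 = 2120 s.
Lower bound: ⌈2120/320⌉ = 7 commercial breaks.
A packing using 8 commercial breaks:
  break 1: 310 = 310
  break 2: 300 = 300
  break 3: 290 = 290
  break 4: 280 = 280
  break 5: 240 + 70 = 310
  break 6: 160 + 140 = 300
  break 7: 110 + 110 = 220
  break 8: 110 = 110
No arrangement into 7 commercial breaks stays within capacity, so 8 is optimal.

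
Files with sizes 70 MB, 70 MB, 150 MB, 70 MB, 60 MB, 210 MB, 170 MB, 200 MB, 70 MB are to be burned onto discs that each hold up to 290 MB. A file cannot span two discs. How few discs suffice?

4

Total = 210 + 200 + 170 + 150 + 70 + 70 + 70 + 70 + 60 = 1070 MB.
Lower bound: ⌈1070/290⌉ = 4 discs.
A packing using 4 discs:
  disc 1: 210 + 70 = 280
  disc 2: 200 + 70 = 270
  disc 3: 170 + 70 = 240
  disc 4: 150 + 70 + 60 = 280
This matches the lower bound, so 4 is optimal.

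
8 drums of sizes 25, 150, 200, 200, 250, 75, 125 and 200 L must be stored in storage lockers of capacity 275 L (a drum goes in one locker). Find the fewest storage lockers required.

5

Total = 250 + 200 + 200 + 200 + 150 + 125 + 75 + 25 = 1225 L.
Lower bound: ⌈1225/275⌉ = 5 storage lockers.
A packing using 5 storage lockers:
  locker 1: 250 + 25 = 275
  locker 2: 200 + 75 = 275
  locker 3: 200 = 200
  locker 4: 200 = 200
  locker 5: 150 + 125 = 275
This matches the lower bound, so 5 is optimal.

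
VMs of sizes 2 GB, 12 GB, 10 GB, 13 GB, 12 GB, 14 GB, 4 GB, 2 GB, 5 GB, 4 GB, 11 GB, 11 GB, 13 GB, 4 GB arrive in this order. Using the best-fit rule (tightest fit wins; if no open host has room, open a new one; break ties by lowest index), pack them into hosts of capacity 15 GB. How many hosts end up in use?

9

  2 → host 1 (new)  [load 2/15]
  12 → host 1  [load 14/15]
  10 → host 2 (new)  [load 10/15]
  13 → host 3 (new)  [load 13/15]
  12 → host 4 (new)  [load 12/15]
  14 → host 5 (new)  [load 14/15]
  4 → host 2  [load 14/15]
  2 → host 3  [load 15/15]
  5 → host 6 (new)  [load 5/15]
  4 → host 6  [load 9/15]
  11 → host 7 (new)  [load 11/15]
  11 → host 8 (new)  [load 11/15]
  13 → host 9 (new)  [load 13/15]
  4 → host 7  [load 15/15]
9 hosts opened.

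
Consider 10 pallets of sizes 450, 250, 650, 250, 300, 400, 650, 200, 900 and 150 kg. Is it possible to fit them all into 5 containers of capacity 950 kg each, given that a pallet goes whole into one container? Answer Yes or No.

Yes

A valid assignment using 5 containers:
  container 1: 900 = 900
  container 2: 650 + 300 = 950
  container 3: 650 + 250 = 900
  container 4: 450 + 400 = 850
  container 5: 250 + 200 + 150 = 600
Every load is within 950 kg, so 5 containers suffice.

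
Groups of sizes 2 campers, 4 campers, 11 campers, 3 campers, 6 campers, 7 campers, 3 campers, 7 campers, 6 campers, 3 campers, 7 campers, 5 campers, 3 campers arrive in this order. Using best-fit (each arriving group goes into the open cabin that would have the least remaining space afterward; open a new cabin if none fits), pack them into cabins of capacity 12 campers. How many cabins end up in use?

  2 → cabin 1 (new)  [load 2/12]
  4 → cabin 1  [load 6/12]
  11 → cabin 2 (new)  [load 11/12]
  3 → cabin 1  [load 9/12]
  6 → cabin 3 (new)  [load 6/12]
  7 → cabin 4 (new)  [load 7/12]
  3 → cabin 1  [load 12/12]
  7 → cabin 5 (new)  [load 7/12]
  6 → cabin 3  [load 12/12]
  3 → cabin 4  [load 10/12]
  7 → cabin 6 (new)  [load 7/12]
  5 → cabin 5  [load 12/12]
  3 → cabin 6  [load 10/12]
6 cabins opened.

6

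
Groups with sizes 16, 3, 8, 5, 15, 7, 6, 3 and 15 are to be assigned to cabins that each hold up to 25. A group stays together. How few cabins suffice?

Total = 16 + 15 + 15 + 8 + 7 + 6 + 5 + 3 + 3 = 78.
Lower bound: ⌈78/25⌉ = 4 cabins.
A packing using 4 cabins:
  cabin 1: 16 + 8 = 24
  cabin 2: 15 + 7 + 3 = 25
  cabin 3: 15 + 6 + 3 = 24
  cabin 4: 5 = 5
This matches the lower bound, so 4 is optimal.

4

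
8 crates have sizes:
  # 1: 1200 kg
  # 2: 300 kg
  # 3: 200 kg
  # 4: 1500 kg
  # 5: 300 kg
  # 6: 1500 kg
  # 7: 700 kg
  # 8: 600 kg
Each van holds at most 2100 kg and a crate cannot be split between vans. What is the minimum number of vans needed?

3

Total = 1500 + 1500 + 1200 + 700 + 600 + 300 + 300 + 200 = 6300 kg.
Lower bound: ⌈6300/2100⌉ = 3 vans.
A packing using 3 vans:
  van 1: 1500 + 600 = 2100
  van 2: 1500 + 300 + 300 = 2100
  van 3: 1200 + 700 + 200 = 2100
This matches the lower bound, so 3 is optimal.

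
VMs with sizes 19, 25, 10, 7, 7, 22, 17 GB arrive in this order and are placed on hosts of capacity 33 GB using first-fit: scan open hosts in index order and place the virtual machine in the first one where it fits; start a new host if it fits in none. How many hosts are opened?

  19 → host 1 (new)  [load 19/33]
  25 → host 2 (new)  [load 25/33]
  10 → host 1  [load 29/33]
  7 → host 2  [load 32/33]
  7 → host 3 (new)  [load 7/33]
  22 → host 3  [load 29/33]
  17 → host 4 (new)  [load 17/33]
4 hosts opened.

4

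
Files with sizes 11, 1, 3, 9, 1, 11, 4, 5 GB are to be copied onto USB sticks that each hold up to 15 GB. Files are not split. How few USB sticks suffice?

Total = 11 + 11 + 9 + 5 + 4 + 3 + 1 + 1 = 45 GB.
Lower bound: ⌈45/15⌉ = 3 USB sticks.
A packing using 3 USB sticks:
  USB stick 1: 11 + 4 = 15
  USB stick 2: 11 + 3 + 1 = 15
  USB stick 3: 9 + 5 + 1 = 15
This matches the lower bound, so 3 is optimal.

3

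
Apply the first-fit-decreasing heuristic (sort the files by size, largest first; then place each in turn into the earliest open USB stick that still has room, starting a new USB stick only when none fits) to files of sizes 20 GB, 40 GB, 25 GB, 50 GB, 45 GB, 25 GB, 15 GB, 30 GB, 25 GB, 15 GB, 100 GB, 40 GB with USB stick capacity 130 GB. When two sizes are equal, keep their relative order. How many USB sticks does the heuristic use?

4

Sorted descending: 100, 50, 45, 40, 40, 30, 25, 25, 25, 20, 15, 15.
  100 → USB stick 1 (new)  [load 100/130]
  50 → USB stick 2 (new)  [load 50/130]
  45 → USB stick 2  [load 95/130]
  40 → USB stick 3 (new)  [load 40/130]
  40 → USB stick 3  [load 80/130]
  30 → USB stick 1  [load 130/130]
  25 → USB stick 2  [load 120/130]
  25 → USB stick 3  [load 105/130]
  25 → USB stick 3  [load 130/130]
  20 → USB stick 4 (new)  [load 20/130]
  15 → USB stick 4  [load 35/130]
  15 → USB stick 4  [load 50/130]
4 USB sticks opened.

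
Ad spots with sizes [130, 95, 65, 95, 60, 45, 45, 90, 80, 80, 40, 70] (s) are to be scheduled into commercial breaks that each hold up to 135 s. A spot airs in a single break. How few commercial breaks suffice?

Total = 130 + 95 + 95 + 90 + 80 + 80 + 70 + 65 + 60 + 45 + 45 + 40 = 895 s.
Lower bound: ⌈895/135⌉ = 7 commercial breaks.
A packing using 8 commercial breaks:
  break 1: 130 = 130
  break 2: 95 + 40 = 135
  break 3: 95 = 95
  break 4: 90 + 45 = 135
  break 5: 80 + 45 = 125
  break 6: 80 = 80
  break 7: 70 + 65 = 135
  break 8: 60 = 60
No arrangement into 7 commercial breaks stays within capacity, so 8 is optimal.

8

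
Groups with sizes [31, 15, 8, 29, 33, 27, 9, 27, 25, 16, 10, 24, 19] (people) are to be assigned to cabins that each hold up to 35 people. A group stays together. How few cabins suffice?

Total = 33 + 31 + 29 + 27 + 27 + 25 + 24 + 19 + 16 + 15 + 10 + 9 + 8 = 273 people.
Lower bound: ⌈273/35⌉ = 8 cabins.
A packing using 9 cabins:
  cabin 1: 33 = 33
  cabin 2: 31 = 31
  cabin 3: 29 = 29
  cabin 4: 27 + 8 = 35
  cabin 5: 27 = 27
  cabin 6: 25 + 10 = 35
  cabin 7: 24 + 9 = 33
  cabin 8: 19 + 16 = 35
  cabin 9: 15 = 15
No arrangement into 8 cabins stays within capacity, so 9 is optimal.

9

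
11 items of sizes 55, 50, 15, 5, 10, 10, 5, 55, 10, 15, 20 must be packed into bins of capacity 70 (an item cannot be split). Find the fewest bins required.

4

Total = 55 + 55 + 50 + 20 + 15 + 15 + 10 + 10 + 10 + 5 + 5 = 250.
Lower bound: ⌈250/70⌉ = 4 bins.
A packing using 4 bins:
  bin 1: 55 + 15 = 70
  bin 2: 55 + 15 = 70
  bin 3: 50 + 20 = 70
  bin 4: 10 + 10 + 10 + 5 + 5 = 40
This matches the lower bound, so 4 is optimal.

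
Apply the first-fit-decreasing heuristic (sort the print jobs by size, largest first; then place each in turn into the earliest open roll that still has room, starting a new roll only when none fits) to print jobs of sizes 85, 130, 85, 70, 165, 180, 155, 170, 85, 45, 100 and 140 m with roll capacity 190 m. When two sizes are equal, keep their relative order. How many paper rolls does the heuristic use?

Sorted descending: 180, 170, 165, 155, 140, 130, 100, 85, 85, 85, 70, 45.
  180 → roll 1 (new)  [load 180/190]
  170 → roll 2 (new)  [load 170/190]
  165 → roll 3 (new)  [load 165/190]
  155 → roll 4 (new)  [load 155/190]
  140 → roll 5 (new)  [load 140/190]
  130 → roll 6 (new)  [load 130/190]
  100 → roll 7 (new)  [load 100/190]
  85 → roll 7  [load 185/190]
  85 → roll 8 (new)  [load 85/190]
  85 → roll 8  [load 170/190]
  70 → roll 9 (new)  [load 70/190]
  45 → roll 5  [load 185/190]
9 paper rolls opened.

9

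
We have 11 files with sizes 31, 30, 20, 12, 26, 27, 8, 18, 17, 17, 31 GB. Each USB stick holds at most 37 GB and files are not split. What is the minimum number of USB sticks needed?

Total = 31 + 31 + 30 + 27 + 26 + 20 + 18 + 17 + 17 + 12 + 8 = 237 GB.
Lower bound: ⌈237/37⌉ = 7 USB sticks.
A packing using 8 USB sticks:
  USB stick 1: 31 = 31
  USB stick 2: 31 = 31
  USB stick 3: 30 = 30
  USB stick 4: 27 + 8 = 35
  USB stick 5: 26 = 26
  USB stick 6: 20 + 17 = 37
  USB stick 7: 18 + 17 = 35
  USB stick 8: 12 = 12
No arrangement into 7 USB sticks stays within capacity, so 8 is optimal.

8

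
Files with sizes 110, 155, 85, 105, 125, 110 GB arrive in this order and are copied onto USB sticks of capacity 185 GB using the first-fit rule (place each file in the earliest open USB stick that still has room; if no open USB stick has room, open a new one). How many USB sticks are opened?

  110 → USB stick 1 (new)  [load 110/185]
  155 → USB stick 2 (new)  [load 155/185]
  85 → USB stick 3 (new)  [load 85/185]
  105 → USB stick 4 (new)  [load 105/185]
  125 → USB stick 5 (new)  [load 125/185]
  110 → USB stick 6 (new)  [load 110/185]
6 USB sticks opened.

6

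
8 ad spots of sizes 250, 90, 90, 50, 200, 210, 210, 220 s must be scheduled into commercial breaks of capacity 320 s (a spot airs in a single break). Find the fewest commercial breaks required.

5

Total = 250 + 220 + 210 + 210 + 200 + 90 + 90 + 50 = 1320 s.
Lower bound: ⌈1320/320⌉ = 5 commercial breaks.
A packing using 5 commercial breaks:
  break 1: 250 + 50 = 300
  break 2: 220 + 90 = 310
  break 3: 210 + 90 = 300
  break 4: 210 = 210
  break 5: 200 = 200
This matches the lower bound, so 5 is optimal.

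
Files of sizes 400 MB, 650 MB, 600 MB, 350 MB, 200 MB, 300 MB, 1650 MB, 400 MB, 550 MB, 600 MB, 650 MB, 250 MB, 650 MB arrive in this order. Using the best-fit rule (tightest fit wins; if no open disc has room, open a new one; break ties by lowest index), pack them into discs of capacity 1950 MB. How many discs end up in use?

4

  400 → disc 1 (new)  [load 400/1950]
  650 → disc 1  [load 1050/1950]
  600 → disc 1  [load 1650/1950]
  350 → disc 2 (new)  [load 350/1950]
  200 → disc 1  [load 1850/1950]
  300 → disc 2  [load 650/1950]
  1650 → disc 3 (new)  [load 1650/1950]
  400 → disc 2  [load 1050/1950]
  550 → disc 2  [load 1600/1950]
  600 → disc 4 (new)  [load 600/1950]
  650 → disc 4  [load 1250/1950]
  250 → disc 3  [load 1900/1950]
  650 → disc 4  [load 1900/1950]
4 discs opened.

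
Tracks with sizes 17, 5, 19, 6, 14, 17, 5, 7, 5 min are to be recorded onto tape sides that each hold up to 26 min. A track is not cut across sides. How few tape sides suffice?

4

Total = 19 + 17 + 17 + 14 + 7 + 6 + 5 + 5 + 5 = 95 min.
Lower bound: ⌈95/26⌉ = 4 tape sides.
A packing using 4 tape sides:
  side 1: 19 + 7 = 26
  side 2: 17 + 6 = 23
  side 3: 17 + 5 = 22
  side 4: 14 + 5 + 5 = 24
This matches the lower bound, so 4 is optimal.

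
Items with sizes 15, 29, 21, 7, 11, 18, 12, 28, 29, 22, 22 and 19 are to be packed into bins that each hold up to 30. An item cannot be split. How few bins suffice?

9

Total = 29 + 29 + 28 + 22 + 22 + 21 + 19 + 18 + 15 + 12 + 11 + 7 = 233.
Lower bound: ⌈233/30⌉ = 8 bins.
A packing using 9 bins:
  bin 1: 29 = 29
  bin 2: 29 = 29
  bin 3: 28 = 28
  bin 4: 22 + 7 = 29
  bin 5: 22 = 22
  bin 6: 21 = 21
  bin 7: 19 + 11 = 30
  bin 8: 18 + 12 = 30
  bin 9: 15 = 15
No arrangement into 8 bins stays within capacity, so 9 is optimal.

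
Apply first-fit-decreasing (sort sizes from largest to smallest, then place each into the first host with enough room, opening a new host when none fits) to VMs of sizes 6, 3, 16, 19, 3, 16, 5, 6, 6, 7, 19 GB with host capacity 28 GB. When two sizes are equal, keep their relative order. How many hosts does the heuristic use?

Sorted descending: 19, 19, 16, 16, 7, 6, 6, 6, 5, 3, 3.
  19 → host 1 (new)  [load 19/28]
  19 → host 2 (new)  [load 19/28]
  16 → host 3 (new)  [load 16/28]
  16 → host 4 (new)  [load 16/28]
  7 → host 1  [load 26/28]
  6 → host 2  [load 25/28]
  6 → host 3  [load 22/28]
  6 → host 3  [load 28/28]
  5 → host 4  [load 21/28]
  3 → host 2  [load 28/28]
  3 → host 4  [load 24/28]
4 hosts opened.

4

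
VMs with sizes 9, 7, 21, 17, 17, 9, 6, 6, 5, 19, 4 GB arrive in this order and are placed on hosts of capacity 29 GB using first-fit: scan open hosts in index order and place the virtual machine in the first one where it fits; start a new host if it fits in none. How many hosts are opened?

5

  9 → host 1 (new)  [load 9/29]
  7 → host 1  [load 16/29]
  21 → host 2 (new)  [load 21/29]
  17 → host 3 (new)  [load 17/29]
  17 → host 4 (new)  [load 17/29]
  9 → host 1  [load 25/29]
  6 → host 2  [load 27/29]
  6 → host 3  [load 23/29]
  5 → host 3  [load 28/29]
  19 → host 5 (new)  [load 19/29]
  4 → host 1  [load 29/29]
5 hosts opened.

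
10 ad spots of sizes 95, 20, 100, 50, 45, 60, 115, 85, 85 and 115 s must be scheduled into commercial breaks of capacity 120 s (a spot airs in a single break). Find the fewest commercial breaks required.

Total = 115 + 115 + 100 + 95 + 85 + 85 + 60 + 50 + 45 + 20 = 770 s.
Lower bound: ⌈770/120⌉ = 7 commercial breaks.
A packing using 8 commercial breaks:
  break 1: 115 = 115
  break 2: 115 = 115
  break 3: 100 + 20 = 120
  break 4: 95 = 95
  break 5: 85 = 85
  break 6: 85 = 85
  break 7: 60 + 50 = 110
  break 8: 45 = 45
No arrangement into 7 commercial breaks stays within capacity, so 8 is optimal.

8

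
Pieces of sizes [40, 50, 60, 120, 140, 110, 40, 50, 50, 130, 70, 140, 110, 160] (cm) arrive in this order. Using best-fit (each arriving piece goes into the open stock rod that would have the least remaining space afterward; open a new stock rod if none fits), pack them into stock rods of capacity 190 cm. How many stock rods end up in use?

  40 → stock rod 1 (new)  [load 40/190]
  50 → stock rod 1  [load 90/190]
  60 → stock rod 1  [load 150/190]
  120 → stock rod 2 (new)  [load 120/190]
  140 → stock rod 3 (new)  [load 140/190]
  110 → stock rod 4 (new)  [load 110/190]
  40 → stock rod 1  [load 190/190]
  50 → stock rod 3  [load 190/190]
  50 → stock rod 2  [load 170/190]
  130 → stock rod 5 (new)  [load 130/190]
  70 → stock rod 4  [load 180/190]
  140 → stock rod 6 (new)  [load 140/190]
  110 → stock rod 7 (new)  [load 110/190]
  160 → stock rod 8 (new)  [load 160/190]
8 stock rods opened.

8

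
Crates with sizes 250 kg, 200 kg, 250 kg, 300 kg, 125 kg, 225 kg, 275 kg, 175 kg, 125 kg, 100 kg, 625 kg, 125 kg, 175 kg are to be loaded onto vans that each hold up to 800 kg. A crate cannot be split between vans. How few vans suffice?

4

Total = 625 + 300 + 275 + 250 + 250 + 225 + 200 + 175 + 175 + 125 + 125 + 125 + 100 = 2950 kg.
Lower bound: ⌈2950/800⌉ = 4 vans.
A packing using 4 vans:
  van 1: 625 + 175 = 800
  van 2: 300 + 275 + 225 = 800
  van 3: 250 + 250 + 200 + 100 = 800
  van 4: 175 + 125 + 125 + 125 = 550
This matches the lower bound, so 4 is optimal.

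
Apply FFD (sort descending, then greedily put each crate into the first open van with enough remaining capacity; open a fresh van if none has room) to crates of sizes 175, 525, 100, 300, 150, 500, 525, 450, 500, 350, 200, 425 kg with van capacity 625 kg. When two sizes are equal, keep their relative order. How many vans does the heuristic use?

8

Sorted descending: 525, 525, 500, 500, 450, 425, 350, 300, 200, 175, 150, 100.
  525 → van 1 (new)  [load 525/625]
  525 → van 2 (new)  [load 525/625]
  500 → van 3 (new)  [load 500/625]
  500 → van 4 (new)  [load 500/625]
  450 → van 5 (new)  [load 450/625]
  425 → van 6 (new)  [load 425/625]
  350 → van 7 (new)  [load 350/625]
  300 → van 8 (new)  [load 300/625]
  200 → van 6  [load 625/625]
  175 → van 5  [load 625/625]
  150 → van 7  [load 500/625]
  100 → van 1  [load 625/625]
8 vans opened.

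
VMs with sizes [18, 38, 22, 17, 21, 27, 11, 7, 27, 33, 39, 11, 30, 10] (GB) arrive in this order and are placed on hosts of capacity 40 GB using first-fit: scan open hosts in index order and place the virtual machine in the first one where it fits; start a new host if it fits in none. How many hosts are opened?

  18 → host 1 (new)  [load 18/40]
  38 → host 2 (new)  [load 38/40]
  22 → host 1  [load 40/40]
  17 → host 3 (new)  [load 17/40]
  21 → host 3  [load 38/40]
  27 → host 4 (new)  [load 27/40]
  11 → host 4  [load 38/40]
  7 → host 5 (new)  [load 7/40]
  27 → host 5  [load 34/40]
  33 → host 6 (new)  [load 33/40]
  39 → host 7 (new)  [load 39/40]
  11 → host 8 (new)  [load 11/40]
  30 → host 9 (new)  [load 30/40]
  10 → host 8  [load 21/40]
9 hosts opened.

9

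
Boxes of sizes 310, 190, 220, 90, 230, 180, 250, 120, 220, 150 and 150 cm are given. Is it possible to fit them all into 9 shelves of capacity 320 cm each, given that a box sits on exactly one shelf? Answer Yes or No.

A valid assignment using 8 shelves:
  shelf 1: 310 = 310
  shelf 2: 250 = 250
  shelf 3: 230 + 90 = 320
  shelf 4: 220 = 220
  shelf 5: 220 = 220
  shelf 6: 190 + 120 = 310
  shelf 7: 180 = 180
  shelf 8: 150 + 150 = 300
That uses only 8 ≤ 9, so 9 shelves are enough.

Yes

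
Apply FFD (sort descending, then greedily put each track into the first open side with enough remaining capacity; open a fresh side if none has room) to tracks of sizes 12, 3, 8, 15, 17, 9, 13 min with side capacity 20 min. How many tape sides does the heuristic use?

Sorted descending: 17, 15, 13, 12, 9, 8, 3.
  17 → side 1 (new)  [load 17/20]
  15 → side 2 (new)  [load 15/20]
  13 → side 3 (new)  [load 13/20]
  12 → side 4 (new)  [load 12/20]
  9 → side 5 (new)  [load 9/20]
  8 → side 4  [load 20/20]
  3 → side 1  [load 20/20]
5 tape sides opened.

5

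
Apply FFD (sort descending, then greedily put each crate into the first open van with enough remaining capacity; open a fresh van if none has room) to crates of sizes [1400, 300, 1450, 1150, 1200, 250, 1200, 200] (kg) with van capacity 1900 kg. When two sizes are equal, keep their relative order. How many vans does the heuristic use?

Sorted descending: 1450, 1400, 1200, 1200, 1150, 300, 250, 200.
  1450 → van 1 (new)  [load 1450/1900]
  1400 → van 2 (new)  [load 1400/1900]
  1200 → van 3 (new)  [load 1200/1900]
  1200 → van 4 (new)  [load 1200/1900]
  1150 → van 5 (new)  [load 1150/1900]
  300 → van 1  [load 1750/1900]
  250 → van 2  [load 1650/1900]
  200 → van 2  [load 1850/1900]
5 vans opened.

5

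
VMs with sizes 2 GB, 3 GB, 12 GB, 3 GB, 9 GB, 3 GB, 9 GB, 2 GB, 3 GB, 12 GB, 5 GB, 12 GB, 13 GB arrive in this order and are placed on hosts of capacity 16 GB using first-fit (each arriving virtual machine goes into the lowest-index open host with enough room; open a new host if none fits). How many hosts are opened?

  2 → host 1 (new)  [load 2/16]
  3 → host 1  [load 5/16]
  12 → host 2 (new)  [load 12/16]
  3 → host 1  [load 8/16]
  9 → host 3 (new)  [load 9/16]
  3 → host 1  [load 11/16]
  9 → host 4 (new)  [load 9/16]
  2 → host 1  [load 13/16]
  3 → host 1  [load 16/16]
  12 → host 5 (new)  [load 12/16]
  5 → host 3  [load 14/16]
  12 → host 6 (new)  [load 12/16]
  13 → host 7 (new)  [load 13/16]
7 hosts opened.

7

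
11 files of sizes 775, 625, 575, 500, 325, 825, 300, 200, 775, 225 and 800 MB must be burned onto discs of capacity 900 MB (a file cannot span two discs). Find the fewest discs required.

Total = 825 + 800 + 775 + 775 + 625 + 575 + 500 + 325 + 300 + 225 + 200 = 5925 MB.
Lower bound: ⌈5925/900⌉ = 7 discs.
A packing using 8 discs:
  disc 1: 825 = 825
  disc 2: 800 = 800
  disc 3: 775 = 775
  disc 4: 775 = 775
  disc 5: 625 + 225 = 850
  disc 6: 575 + 325 = 900
  disc 7: 500 + 300 = 800
  disc 8: 200 = 200
No arrangement into 7 discs stays within capacity, so 8 is optimal.

8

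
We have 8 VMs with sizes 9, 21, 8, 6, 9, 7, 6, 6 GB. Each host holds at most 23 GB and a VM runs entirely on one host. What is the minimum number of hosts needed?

Total = 21 + 9 + 9 + 8 + 7 + 6 + 6 + 6 = 72 GB.
Lower bound: ⌈72/23⌉ = 4 hosts.
A packing using 4 hosts:
  host 1: 21 = 21
  host 2: 9 + 9 = 18
  host 3: 8 + 7 + 6 = 21
  host 4: 6 + 6 = 12
This matches the lower bound, so 4 is optimal.

4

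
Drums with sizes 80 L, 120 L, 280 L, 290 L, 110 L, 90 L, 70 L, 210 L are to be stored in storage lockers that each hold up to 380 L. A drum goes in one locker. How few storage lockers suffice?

4

Total = 290 + 280 + 210 + 120 + 110 + 90 + 80 + 70 = 1250 L.
Lower bound: ⌈1250/380⌉ = 4 storage lockers.
A packing using 4 storage lockers:
  locker 1: 290 + 90 = 380
  locker 2: 280 + 80 = 360
  locker 3: 210 + 120 = 330
  locker 4: 110 + 70 = 180
This matches the lower bound, so 4 is optimal.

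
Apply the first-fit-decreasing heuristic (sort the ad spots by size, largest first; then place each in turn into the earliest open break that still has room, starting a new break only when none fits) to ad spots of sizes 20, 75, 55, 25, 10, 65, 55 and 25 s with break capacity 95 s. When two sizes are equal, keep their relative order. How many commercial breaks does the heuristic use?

Sorted descending: 75, 65, 55, 55, 25, 25, 20, 10.
  75 → break 1 (new)  [load 75/95]
  65 → break 2 (new)  [load 65/95]
  55 → break 3 (new)  [load 55/95]
  55 → break 4 (new)  [load 55/95]
  25 → break 2  [load 90/95]
  25 → break 3  [load 80/95]
  20 → break 1  [load 95/95]
  10 → break 3  [load 90/95]
4 commercial breaks opened.

4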